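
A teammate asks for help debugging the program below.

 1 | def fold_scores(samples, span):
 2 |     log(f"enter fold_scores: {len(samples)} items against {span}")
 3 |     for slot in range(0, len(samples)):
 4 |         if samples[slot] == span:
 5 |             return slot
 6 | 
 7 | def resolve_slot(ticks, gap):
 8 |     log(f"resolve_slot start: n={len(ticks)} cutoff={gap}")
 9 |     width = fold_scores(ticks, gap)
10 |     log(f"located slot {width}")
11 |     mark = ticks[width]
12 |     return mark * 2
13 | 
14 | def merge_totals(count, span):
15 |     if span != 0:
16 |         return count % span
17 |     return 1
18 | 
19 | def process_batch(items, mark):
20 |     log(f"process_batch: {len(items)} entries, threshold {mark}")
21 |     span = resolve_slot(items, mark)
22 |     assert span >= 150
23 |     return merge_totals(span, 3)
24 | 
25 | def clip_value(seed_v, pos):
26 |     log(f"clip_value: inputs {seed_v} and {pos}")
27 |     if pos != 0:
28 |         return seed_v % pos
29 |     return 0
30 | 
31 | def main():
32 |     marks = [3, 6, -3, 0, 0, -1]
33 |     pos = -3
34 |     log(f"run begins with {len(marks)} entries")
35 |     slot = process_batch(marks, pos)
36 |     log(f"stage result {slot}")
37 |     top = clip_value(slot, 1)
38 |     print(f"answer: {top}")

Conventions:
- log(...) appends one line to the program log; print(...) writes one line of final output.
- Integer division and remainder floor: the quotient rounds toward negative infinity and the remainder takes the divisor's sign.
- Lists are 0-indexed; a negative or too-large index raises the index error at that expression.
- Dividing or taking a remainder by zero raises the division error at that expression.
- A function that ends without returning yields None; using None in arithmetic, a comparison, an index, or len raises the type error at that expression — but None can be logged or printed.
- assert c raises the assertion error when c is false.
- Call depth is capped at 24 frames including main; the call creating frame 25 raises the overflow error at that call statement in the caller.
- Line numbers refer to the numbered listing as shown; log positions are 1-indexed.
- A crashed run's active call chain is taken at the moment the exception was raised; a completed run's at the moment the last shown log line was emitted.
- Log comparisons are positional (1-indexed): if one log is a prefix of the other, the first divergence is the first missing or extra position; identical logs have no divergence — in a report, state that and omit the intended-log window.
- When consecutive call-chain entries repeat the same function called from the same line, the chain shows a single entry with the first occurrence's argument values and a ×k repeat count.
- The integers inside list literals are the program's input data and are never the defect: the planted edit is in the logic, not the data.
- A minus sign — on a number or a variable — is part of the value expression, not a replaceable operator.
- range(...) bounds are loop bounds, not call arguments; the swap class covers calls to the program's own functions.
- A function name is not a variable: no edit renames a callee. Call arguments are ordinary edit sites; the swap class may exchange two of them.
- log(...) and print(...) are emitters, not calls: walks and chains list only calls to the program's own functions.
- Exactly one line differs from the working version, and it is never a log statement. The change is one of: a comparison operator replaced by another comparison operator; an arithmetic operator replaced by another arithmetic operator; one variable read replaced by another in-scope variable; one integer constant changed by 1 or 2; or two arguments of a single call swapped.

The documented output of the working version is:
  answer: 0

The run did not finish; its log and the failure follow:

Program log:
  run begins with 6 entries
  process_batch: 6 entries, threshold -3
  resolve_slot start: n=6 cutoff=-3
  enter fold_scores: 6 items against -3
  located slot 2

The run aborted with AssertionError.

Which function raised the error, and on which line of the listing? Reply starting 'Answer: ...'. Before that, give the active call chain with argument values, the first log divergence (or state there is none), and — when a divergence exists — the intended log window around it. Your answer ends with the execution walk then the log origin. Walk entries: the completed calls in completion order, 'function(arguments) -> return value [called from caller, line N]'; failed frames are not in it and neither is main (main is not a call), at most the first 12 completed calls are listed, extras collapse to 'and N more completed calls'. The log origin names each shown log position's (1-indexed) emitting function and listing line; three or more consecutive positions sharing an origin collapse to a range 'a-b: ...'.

Answer: the error was raised in process_batch, line 22.
Key fact: The faulty run's log stops after 5 lines; the working version's next line would be 'stage result 0'.
Call chain: main -> process_batch([3, 6, -3, 0, 0, -1], -3) (called at line 35).
First divergence: position 6; the shown log stops at 5 lines while the working version next logs 'stage result 0'.
Intended log window:
  4: enter fold_scores: 6 items against -3
  5: located slot 2
  6: stage result 0
  7: clip_value: inputs 0 and 1
Execution walk:
  fold_scores([3, 6, -3, 0, 0, -1], -3) -> 2  [called from resolve_slot, line 9]
  resolve_slot([3, 6, -3, 0, 0, -1], -3) -> -6  [called from process_batch, line 21]
Origin of each log line:
  1: logged in main at line 34
  2: logged in process_batch at line 20
  3: logged in resolve_slot at line 8
  4: logged in fold_scores at line 2
  5: logged in resolve_slot at line 10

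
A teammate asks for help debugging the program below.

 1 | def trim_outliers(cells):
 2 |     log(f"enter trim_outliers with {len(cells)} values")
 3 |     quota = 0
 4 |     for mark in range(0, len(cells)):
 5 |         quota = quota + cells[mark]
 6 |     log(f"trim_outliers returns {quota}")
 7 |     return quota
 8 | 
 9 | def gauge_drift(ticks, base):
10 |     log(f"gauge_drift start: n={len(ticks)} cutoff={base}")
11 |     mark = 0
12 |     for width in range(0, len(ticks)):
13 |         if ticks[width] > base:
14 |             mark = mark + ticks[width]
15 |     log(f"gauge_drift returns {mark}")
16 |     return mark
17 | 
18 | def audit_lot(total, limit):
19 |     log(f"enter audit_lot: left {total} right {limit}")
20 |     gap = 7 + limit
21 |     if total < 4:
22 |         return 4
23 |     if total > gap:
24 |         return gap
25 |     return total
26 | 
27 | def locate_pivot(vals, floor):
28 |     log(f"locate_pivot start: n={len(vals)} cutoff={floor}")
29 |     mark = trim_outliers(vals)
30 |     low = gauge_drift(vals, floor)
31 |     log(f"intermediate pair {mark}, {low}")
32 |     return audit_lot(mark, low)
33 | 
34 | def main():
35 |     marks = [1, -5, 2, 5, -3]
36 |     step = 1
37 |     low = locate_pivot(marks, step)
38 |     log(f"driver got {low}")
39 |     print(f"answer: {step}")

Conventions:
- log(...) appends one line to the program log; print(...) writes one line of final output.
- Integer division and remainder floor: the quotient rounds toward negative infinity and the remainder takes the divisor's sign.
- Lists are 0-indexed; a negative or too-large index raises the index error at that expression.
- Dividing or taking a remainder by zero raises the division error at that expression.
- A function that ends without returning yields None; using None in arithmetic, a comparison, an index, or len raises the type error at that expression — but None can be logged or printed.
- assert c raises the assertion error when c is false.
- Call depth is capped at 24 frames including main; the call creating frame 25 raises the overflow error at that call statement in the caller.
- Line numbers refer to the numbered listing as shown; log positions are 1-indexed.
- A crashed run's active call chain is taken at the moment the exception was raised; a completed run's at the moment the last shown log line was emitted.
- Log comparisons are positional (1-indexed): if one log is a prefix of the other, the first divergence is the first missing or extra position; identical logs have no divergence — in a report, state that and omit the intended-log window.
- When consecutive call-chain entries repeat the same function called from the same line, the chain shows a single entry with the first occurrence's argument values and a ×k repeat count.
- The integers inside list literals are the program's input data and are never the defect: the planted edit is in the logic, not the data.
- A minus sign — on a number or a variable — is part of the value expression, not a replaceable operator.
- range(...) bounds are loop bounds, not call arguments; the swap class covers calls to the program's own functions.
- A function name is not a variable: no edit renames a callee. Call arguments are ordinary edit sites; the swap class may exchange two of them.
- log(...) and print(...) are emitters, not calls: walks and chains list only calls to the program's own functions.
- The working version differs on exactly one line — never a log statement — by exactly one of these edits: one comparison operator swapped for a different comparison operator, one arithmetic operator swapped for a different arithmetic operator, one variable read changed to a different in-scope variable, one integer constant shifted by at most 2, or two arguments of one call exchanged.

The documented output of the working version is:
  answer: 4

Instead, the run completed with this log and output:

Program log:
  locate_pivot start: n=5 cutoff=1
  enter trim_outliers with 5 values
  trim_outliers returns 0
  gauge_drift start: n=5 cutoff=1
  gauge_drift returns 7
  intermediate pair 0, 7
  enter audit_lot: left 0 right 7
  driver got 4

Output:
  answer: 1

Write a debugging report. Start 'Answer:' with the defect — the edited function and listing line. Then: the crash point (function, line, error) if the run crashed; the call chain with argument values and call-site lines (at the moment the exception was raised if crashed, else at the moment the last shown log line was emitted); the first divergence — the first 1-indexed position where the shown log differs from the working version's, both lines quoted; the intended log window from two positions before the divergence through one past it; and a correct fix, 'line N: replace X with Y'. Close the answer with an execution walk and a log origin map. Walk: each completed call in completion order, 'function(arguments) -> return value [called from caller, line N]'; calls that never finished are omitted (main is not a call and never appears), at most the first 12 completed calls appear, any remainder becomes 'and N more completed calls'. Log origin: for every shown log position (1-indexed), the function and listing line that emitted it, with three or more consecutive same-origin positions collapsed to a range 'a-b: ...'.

Answer: the defect is in main at line 39.
Key fact: Every logged value matches the working version; the printed result is what differs.
Call chain: main.
First divergence: none; the two logs match at every position.
Execution walk:
  trim_outliers([1, -5, 2, 5, -3]) -> 0  [called from locate_pivot, line 29]
  gauge_drift([1, -5, 2, 5, -3], 1) -> 7  [called from locate_pivot, line 30]
  audit_lot(0, 7) -> 4  [called from locate_pivot, line 32]
  locate_pivot([1, -5, 2, 5, -3], 1) -> 4  [called from main, line 37]
Log origin:
  1: from locate_pivot, line 28
  2: from trim_outliers, line 2
  3: from trim_outliers, line 6
  4: from gauge_drift, line 10
  5: from gauge_drift, line 15
  6: from locate_pivot, line 31
  7: from audit_lot, line 19
  8: from main, line 38
A correct fix: line 39: replace `step` with `low`.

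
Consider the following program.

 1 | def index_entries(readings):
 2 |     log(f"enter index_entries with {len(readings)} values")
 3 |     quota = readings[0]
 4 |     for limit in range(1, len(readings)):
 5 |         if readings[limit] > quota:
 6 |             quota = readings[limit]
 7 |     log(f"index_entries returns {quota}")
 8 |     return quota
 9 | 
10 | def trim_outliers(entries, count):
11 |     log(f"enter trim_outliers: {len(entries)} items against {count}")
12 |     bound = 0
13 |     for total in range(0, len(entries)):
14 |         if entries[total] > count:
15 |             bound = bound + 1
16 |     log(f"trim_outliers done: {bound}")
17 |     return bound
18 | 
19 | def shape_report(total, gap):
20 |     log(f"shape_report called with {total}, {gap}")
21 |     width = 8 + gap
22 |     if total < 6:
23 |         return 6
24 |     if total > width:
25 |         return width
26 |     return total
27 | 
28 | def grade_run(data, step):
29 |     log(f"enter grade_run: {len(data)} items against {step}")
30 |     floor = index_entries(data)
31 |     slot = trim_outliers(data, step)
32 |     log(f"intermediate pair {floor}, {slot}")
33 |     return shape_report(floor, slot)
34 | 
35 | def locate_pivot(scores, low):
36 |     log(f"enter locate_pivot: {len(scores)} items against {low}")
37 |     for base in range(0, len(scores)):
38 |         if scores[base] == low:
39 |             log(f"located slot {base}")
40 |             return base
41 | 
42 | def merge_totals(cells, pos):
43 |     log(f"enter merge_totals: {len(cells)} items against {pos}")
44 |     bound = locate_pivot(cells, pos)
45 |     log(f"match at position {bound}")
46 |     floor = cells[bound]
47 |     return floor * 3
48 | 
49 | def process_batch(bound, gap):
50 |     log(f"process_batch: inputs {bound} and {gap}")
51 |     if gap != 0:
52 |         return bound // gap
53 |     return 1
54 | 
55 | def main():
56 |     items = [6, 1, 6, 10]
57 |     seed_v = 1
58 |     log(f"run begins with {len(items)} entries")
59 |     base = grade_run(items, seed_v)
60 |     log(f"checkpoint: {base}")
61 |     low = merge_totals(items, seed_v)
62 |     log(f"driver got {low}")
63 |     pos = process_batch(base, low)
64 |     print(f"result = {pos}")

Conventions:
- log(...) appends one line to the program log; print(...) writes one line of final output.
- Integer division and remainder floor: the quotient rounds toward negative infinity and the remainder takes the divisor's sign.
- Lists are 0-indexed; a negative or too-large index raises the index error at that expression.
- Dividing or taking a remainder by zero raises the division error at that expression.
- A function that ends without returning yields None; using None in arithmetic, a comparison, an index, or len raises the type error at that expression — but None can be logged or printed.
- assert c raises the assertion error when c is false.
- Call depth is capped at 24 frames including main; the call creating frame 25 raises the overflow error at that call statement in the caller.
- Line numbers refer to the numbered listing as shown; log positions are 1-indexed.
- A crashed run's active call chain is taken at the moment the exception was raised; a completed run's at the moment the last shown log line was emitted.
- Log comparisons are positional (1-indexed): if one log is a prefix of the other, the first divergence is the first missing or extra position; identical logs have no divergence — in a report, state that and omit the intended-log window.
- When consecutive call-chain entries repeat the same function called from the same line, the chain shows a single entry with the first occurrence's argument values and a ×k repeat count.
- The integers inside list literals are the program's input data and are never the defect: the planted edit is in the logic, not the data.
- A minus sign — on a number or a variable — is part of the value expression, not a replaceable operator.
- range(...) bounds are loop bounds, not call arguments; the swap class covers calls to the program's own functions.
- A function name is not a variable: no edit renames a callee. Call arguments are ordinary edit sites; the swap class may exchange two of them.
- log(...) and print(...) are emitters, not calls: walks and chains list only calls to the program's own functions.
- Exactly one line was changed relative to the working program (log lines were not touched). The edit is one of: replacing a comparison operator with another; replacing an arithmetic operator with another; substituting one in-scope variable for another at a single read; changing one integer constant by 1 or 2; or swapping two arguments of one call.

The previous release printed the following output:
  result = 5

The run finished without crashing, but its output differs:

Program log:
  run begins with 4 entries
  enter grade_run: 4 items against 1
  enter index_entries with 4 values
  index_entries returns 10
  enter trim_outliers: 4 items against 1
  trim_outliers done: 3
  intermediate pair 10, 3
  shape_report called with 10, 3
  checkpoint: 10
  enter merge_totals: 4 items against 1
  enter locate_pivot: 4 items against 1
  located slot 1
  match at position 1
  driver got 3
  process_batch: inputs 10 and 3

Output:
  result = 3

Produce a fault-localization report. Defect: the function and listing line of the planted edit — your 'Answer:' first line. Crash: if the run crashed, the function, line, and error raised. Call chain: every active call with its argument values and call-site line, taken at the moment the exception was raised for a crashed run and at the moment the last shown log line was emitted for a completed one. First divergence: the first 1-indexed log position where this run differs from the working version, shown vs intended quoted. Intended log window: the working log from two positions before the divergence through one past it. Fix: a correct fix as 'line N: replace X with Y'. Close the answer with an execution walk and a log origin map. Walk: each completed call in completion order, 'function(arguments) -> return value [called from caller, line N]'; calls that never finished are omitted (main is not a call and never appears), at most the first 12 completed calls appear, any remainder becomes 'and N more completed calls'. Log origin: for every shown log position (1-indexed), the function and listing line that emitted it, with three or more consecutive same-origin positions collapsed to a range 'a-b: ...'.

Answer: the defect is in merge_totals at line 47.
Core observation: The earliest visible damage is log position 14 — 'driver got 3' rather than the intended 'driver got 2'.
Call chain: main -> process_batch(10, 3) (called at line 63).
First divergence: position 14; shown 'driver got 3' vs intended 'driver got 2'.
Intended log window:
  12: located slot 1
  13: match at position 1
  14: driver got 2
  15: process_batch: inputs 10 and 2
Execution walk:
  index_entries([6, 1, 6, 10]) -> 10  [called from grade_run, line 30]
  trim_outliers([6, 1, 6, 10], 1) -> 3  [called from grade_run, line 31]
  shape_report(10, 3) -> 10  [called from grade_run, line 33]
  grade_run([6, 1, 6, 10], 1) -> 10  [called from main, line 59]
  locate_pivot([6, 1, 6, 10], 1) -> 1  [called from merge_totals, line 44]
  merge_totals([6, 1, 6, 10], 1) -> 3  [called from main, line 61]
  process_batch(10, 3) -> 3  [called from main, line 63]
Log origin:
  1 — main, line 58
  2 — grade_run, line 29
  3 — index_entries, line 2
  4 — index_entries, line 7
  5 — trim_outliers, line 11
  6 — trim_outliers, line 16
  7 — grade_run, line 32
  8 — shape_report, line 20
  9 — main, line 60
  10 — merge_totals, line 43
  11 — locate_pivot, line 36
  12 — locate_pivot, line 39
  13 — merge_totals, line 45
  14 — main, line 62
  15 — process_batch, line 50
A correct fix: line 47: replace `3` with `2`.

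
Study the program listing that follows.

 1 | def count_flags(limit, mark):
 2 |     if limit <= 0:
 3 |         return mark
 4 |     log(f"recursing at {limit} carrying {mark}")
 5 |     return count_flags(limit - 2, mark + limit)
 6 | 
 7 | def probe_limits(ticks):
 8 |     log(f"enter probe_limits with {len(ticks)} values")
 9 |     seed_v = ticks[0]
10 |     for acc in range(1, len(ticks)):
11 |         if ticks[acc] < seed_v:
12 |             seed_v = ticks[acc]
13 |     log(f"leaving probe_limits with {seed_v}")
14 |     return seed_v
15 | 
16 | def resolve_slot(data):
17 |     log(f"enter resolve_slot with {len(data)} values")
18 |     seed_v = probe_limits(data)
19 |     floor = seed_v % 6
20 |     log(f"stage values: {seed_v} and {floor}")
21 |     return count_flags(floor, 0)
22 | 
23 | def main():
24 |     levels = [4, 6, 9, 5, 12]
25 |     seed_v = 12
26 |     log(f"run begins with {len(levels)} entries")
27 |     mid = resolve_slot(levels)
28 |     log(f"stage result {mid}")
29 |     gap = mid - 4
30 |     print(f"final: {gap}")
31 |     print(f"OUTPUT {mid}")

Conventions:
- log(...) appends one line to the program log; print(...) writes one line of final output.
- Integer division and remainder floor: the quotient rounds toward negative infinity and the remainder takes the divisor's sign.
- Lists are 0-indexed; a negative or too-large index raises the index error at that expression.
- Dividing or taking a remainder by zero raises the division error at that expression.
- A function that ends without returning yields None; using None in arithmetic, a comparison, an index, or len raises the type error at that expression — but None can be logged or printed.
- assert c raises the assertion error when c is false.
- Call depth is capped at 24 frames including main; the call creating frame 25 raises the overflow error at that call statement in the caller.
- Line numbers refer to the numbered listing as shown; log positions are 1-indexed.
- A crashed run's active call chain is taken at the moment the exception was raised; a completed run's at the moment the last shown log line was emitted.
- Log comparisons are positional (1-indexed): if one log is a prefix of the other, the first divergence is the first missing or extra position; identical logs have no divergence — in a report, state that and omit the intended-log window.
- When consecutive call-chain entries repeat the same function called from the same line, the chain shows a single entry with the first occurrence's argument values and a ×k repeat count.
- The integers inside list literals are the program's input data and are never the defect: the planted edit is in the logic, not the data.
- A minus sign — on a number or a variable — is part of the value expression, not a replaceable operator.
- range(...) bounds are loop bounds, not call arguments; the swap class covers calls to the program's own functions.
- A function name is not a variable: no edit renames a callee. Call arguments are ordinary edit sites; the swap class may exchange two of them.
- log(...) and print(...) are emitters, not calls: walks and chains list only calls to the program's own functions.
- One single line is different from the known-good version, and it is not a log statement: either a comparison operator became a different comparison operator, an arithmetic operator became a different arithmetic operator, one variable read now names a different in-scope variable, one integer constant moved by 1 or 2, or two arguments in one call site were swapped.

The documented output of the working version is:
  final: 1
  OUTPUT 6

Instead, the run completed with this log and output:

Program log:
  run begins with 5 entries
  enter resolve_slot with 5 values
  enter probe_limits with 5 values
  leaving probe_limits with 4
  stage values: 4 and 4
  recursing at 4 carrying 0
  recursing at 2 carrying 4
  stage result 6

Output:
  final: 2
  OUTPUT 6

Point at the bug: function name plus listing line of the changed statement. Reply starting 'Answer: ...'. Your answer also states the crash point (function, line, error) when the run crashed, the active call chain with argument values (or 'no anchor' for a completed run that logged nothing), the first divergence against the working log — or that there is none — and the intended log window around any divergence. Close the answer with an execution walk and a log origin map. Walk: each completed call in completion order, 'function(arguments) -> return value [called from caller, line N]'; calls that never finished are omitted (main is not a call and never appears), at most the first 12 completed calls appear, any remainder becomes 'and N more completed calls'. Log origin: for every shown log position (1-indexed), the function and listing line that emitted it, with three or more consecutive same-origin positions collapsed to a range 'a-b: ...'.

Answer: the defect is in main at line 29.
Core observation: Nothing in the log betrays the bug — only the output does.
Call chain: main.
First divergence: there is none — every log position agrees.
Execution walk:
  probe_limits([4, 6, 9, 5, 12]) -> 4  [called from resolve_slot, line 18]
  count_flags(0, 6) -> 6  [called from count_flags, line 5]
  count_flags(2, 4) -> 6  [called from count_flags, line 5]
  count_flags(4, 0) -> 6  [called from resolve_slot, line 21]
  resolve_slot([4, 6, 9, 5, 12]) -> 6  [called from main, line 27]
Log origins:
  1: from main, line 26
  2: from resolve_slot, line 17
  3: from probe_limits, line 8
  4: from probe_limits, line 13
  5: from resolve_slot, line 20
  6: from count_flags, line 4
  7: from count_flags, line 4
  8: from main, line 28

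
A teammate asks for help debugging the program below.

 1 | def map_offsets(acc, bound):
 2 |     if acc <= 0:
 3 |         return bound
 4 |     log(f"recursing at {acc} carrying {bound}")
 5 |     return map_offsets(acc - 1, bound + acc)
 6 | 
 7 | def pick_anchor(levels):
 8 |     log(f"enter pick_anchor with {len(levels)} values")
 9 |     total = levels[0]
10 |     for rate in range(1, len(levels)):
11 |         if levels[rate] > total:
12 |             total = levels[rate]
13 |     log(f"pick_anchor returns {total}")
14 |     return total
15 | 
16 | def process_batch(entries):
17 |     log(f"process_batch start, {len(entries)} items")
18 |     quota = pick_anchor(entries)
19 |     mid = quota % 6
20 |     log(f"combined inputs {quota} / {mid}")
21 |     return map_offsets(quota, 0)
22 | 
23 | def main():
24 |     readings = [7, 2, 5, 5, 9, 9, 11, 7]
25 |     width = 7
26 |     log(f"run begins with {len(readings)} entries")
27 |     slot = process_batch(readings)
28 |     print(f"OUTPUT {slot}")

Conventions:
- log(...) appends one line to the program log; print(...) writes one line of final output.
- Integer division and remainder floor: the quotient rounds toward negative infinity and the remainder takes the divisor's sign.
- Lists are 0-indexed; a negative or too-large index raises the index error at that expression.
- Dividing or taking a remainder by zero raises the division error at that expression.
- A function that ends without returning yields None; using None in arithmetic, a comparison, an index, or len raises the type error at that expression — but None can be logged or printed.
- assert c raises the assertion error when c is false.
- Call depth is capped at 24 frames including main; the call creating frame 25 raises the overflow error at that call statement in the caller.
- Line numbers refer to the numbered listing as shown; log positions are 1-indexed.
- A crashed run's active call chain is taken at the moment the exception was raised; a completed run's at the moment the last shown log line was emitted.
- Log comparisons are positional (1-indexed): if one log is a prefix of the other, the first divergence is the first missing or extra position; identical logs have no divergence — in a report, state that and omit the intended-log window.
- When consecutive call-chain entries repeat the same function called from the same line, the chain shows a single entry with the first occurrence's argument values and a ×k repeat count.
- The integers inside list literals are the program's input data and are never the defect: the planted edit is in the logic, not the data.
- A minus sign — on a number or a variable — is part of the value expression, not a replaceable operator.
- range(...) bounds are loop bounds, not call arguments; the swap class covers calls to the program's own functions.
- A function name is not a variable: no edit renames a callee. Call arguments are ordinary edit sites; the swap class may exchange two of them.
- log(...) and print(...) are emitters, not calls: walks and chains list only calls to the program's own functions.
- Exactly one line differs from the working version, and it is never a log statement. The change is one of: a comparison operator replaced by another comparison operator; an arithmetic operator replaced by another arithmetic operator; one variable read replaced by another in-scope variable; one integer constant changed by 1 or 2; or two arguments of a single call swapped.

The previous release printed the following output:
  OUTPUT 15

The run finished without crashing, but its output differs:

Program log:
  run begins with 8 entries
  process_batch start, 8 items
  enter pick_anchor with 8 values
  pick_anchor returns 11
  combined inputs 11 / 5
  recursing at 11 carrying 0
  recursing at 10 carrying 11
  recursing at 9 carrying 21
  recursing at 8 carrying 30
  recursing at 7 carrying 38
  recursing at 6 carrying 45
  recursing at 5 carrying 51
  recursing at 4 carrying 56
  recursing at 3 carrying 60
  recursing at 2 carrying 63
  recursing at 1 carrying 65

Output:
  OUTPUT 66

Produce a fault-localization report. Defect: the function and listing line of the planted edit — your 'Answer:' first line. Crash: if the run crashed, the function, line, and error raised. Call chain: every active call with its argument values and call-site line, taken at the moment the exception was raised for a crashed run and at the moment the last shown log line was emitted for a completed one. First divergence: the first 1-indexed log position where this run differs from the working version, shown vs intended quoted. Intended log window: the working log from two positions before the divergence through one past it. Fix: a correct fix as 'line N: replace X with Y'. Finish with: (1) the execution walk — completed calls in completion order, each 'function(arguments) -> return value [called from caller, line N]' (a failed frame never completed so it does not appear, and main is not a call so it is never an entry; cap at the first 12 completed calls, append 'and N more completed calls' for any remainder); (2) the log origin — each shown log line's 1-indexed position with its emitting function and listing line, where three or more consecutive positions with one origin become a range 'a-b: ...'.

Answer: the defect is in process_batch at line 21.
Core observation: The log first diverges at position 6: the faulty run prints 'recursing at 11 carrying 0' where the working version prints 'recursing at 5 carrying 0'.
Call chain: main -> process_batch([7, 2, 5, 5, 9, 9, 11, 7]) (called at line 27) -> map_offsets(11, 0) (called at line 21) -> map_offsets(10, 11) (called at line 5) ×10.
First divergence: position 6; shown 'recursing at 11 carrying 0' vs intended 'recursing at 5 carrying 0'.
Intended log window:
  4: pick_anchor returns 11
  5: combined inputs 11 / 5
  6: recursing at 5 carrying 0
  7: recursing at 4 carrying 5
Execution walk:
  pick_anchor([7, 2, 5, 5, 9, 9, 11, 7]) -> 11  [called from process_batch, line 18]
  map_offsets(0, 66) -> 66  [called from map_offsets, line 5]
  map_offsets(1, 65) -> 66  [called from map_offsets, line 5]
  map_offsets(2, 63) -> 66  [called from map_offsets, line 5]
  map_offsets(3, 60) -> 66  [called from map_offsets, line 5]
  map_offsets(4, 56) -> 66  [called from map_offsets, line 5]
  map_offsets(5, 51) -> 66  [called from map_offsets, line 5]
  map_offsets(6, 45) -> 66  [called from map_offsets, line 5]
  map_offsets(7, 38) -> 66  [called from map_offsets, line 5]
  map_offsets(8, 30) -> 66  [called from map_offsets, line 5]
  map_offsets(9, 21) -> 66  [called from map_offsets, line 5]
  map_offsets(10, 11) -> 66  [called from map_offsets, line 5]
  ... and 2 more completed calls
Log origin:
  1: emitted by main (line 26)
  2: emitted by process_batch (line 17)
  3: emitted by pick_anchor (line 8)
  4: emitted by pick_anchor (line 13)
  5: emitted by process_batch (line 20)
  6-16: emitted by map_offsets (line 4)
A correct fix: line 21: replace `quota` with `mid`.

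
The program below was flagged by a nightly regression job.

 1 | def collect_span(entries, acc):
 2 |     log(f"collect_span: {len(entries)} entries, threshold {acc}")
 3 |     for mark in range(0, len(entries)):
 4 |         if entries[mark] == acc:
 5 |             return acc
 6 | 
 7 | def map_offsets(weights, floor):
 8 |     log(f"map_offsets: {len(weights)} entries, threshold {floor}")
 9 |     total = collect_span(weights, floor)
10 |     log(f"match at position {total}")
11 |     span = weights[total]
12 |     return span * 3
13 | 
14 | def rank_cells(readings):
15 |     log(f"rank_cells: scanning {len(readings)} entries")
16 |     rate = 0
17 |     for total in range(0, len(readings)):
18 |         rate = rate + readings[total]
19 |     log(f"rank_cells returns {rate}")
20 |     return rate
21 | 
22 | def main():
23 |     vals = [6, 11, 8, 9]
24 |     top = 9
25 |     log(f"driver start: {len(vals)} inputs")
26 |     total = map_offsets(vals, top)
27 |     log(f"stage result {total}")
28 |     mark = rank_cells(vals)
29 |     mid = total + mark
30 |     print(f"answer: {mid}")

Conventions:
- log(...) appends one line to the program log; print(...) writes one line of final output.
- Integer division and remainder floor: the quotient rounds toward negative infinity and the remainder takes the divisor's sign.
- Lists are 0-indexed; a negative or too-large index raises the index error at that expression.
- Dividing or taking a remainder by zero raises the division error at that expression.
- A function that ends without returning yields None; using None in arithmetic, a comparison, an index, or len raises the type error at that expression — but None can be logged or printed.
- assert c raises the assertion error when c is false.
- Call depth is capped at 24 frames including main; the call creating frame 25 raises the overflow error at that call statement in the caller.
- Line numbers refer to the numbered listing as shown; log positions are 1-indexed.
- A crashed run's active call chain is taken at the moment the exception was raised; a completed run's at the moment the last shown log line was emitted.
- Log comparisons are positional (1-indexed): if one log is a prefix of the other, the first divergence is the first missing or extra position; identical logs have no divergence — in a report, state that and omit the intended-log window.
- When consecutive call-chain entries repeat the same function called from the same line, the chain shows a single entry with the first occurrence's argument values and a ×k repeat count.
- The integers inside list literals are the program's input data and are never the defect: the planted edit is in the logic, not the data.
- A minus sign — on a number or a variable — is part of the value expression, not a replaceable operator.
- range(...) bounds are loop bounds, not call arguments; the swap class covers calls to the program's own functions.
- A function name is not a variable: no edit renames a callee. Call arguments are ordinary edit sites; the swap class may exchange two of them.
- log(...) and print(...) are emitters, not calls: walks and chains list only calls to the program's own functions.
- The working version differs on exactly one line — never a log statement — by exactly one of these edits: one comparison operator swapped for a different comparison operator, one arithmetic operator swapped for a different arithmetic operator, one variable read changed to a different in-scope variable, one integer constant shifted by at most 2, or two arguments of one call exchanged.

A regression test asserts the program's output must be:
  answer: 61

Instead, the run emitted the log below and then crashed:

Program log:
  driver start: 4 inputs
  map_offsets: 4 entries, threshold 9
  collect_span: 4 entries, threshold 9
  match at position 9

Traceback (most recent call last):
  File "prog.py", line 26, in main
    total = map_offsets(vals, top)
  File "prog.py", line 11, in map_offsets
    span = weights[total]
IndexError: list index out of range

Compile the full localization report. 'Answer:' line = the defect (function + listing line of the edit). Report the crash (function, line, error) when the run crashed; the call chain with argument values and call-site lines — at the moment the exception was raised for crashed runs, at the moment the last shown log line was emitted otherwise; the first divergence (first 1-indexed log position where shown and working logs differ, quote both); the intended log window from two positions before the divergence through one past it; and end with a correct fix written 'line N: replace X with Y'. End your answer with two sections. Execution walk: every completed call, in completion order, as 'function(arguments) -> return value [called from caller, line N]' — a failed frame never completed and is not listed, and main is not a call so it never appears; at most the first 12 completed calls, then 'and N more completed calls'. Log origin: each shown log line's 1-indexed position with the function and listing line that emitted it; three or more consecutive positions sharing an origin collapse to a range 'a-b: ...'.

Answer: the defect is in collect_span at line 5.
Key observation: Log line 4 is where behavior first shows: 'match at position 9' appears instead of 'match at position 3'.
Crash: map_offsets, line 11, IndexError.
Call chain: main -> map_offsets([6, 11, 8, 9], 9) (called at line 26).
First divergence: position 4 — the shown line 'match at position 9' should read 'match at position 3'.
Intended log window:
  2: map_offsets: 4 entries, threshold 9
  3: collect_span: 4 entries, threshold 9
  4: match at position 3
  5: stage result 27
Execution walk:
  collect_span([6, 11, 8, 9], 9) -> 9  [called from map_offsets, line 9]
Log origin:
  1: from main, line 25
  2: from map_offsets, line 8
  3: from collect_span, line 2
  4: from map_offsets, line 10
A correct fix: line 5: replace `acc` with `mark`.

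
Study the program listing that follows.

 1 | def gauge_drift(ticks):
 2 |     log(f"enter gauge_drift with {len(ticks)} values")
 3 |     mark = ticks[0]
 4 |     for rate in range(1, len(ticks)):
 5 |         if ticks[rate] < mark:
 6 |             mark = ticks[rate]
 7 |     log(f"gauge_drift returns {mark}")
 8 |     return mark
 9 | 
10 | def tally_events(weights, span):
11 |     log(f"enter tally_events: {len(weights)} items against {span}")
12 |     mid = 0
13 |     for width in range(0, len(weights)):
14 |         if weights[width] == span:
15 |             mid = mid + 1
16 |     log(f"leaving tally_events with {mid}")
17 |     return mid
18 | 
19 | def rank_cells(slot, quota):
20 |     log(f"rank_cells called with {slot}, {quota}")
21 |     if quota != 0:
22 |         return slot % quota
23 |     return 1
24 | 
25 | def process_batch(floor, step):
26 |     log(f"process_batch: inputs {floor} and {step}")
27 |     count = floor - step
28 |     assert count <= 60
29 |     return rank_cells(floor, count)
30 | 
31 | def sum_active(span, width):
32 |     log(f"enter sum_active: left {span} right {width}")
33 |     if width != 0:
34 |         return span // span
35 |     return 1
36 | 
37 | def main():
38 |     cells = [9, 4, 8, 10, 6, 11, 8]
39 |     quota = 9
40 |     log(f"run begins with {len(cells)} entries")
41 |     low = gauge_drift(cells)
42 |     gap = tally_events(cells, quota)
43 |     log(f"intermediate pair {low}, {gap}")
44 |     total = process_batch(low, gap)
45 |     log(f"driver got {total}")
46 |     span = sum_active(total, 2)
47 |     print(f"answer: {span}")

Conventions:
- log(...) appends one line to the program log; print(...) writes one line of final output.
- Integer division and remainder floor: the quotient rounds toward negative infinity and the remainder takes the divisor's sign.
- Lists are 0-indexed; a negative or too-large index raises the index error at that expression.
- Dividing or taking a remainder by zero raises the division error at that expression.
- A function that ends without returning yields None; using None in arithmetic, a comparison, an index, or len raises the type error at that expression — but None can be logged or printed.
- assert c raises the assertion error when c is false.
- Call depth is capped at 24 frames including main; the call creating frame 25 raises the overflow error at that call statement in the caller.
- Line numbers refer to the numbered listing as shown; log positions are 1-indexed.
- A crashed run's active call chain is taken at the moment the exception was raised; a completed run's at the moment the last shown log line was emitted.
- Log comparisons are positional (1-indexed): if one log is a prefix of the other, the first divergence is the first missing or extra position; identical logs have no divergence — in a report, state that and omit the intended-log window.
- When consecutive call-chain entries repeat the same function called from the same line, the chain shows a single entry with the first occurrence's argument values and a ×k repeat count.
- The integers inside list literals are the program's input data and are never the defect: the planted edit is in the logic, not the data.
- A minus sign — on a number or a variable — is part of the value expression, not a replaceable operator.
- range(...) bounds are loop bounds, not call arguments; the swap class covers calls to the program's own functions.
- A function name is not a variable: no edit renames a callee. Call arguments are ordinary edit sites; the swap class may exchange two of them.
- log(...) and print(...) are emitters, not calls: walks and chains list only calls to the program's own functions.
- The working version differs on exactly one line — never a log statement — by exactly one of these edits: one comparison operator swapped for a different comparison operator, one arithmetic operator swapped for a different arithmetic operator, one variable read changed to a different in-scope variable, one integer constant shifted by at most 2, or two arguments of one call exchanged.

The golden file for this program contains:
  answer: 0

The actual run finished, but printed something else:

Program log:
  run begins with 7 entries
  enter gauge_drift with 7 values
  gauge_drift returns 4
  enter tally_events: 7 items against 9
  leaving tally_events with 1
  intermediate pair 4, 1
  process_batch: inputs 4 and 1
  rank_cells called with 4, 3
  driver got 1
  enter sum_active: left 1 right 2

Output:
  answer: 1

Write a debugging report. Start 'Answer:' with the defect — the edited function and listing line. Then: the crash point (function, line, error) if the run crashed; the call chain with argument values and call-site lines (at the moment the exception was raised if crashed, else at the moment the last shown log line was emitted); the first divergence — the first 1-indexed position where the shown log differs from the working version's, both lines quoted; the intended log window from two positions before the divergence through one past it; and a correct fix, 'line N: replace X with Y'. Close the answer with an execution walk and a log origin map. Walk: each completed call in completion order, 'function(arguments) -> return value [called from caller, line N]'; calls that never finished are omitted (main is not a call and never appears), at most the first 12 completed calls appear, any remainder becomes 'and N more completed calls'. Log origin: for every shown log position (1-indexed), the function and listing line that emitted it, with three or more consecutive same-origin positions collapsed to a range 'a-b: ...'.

Answer: the defect is in sum_active at line 34.
Core observation: Log streams are identical — the defect surfaces only in the printed output.
Call chain: main -> sum_active(1, 2) (called at line 46).
First divergence: there is none — every log position agrees.
Execution walk:
  gauge_drift([9, 4, 8, 10, 6, 11, 8]) -> 4  [called from main, line 41]
  tally_events([9, 4, 8, 10, 6, 11, 8], 9) -> 1  [called from main, line 42]
  rank_cells(4, 3) -> 1  [called from process_batch, line 29]
  process_batch(4, 1) -> 1  [called from main, line 44]
  sum_active(1, 2) -> 1  [called from main, line 46]
Origin of each log line:
  1 — main, line 40
  2 — gauge_drift, line 2
  3 — gauge_drift, line 7
  4 — tally_events, line 11
  5 — tally_events, line 16
  6 — main, line 43
  7 — process_batch, line 26
  8 — rank_cells, line 20
  9 — main, line 45
  10 — sum_active, line 32
A correct fix: line 34: replace `span // span` with `span // width`.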